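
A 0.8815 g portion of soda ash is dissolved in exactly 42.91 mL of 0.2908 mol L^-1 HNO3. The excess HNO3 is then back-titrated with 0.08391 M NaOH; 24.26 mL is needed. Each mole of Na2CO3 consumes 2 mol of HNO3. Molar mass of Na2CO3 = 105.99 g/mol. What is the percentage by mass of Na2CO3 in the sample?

Total n(HNO3) added = 0.2908 x 0.04291 = 0.01248 mol.
n(NaOH) used = 0.08391 x 0.02426 = 0.002036 mol, which equals the excess n(HNO3).
So n(HNO3) consumed by the sample = 0.01248 - 0.002036 = 0.01044 mol.
n(Na2CO3) = 0.01044 / 2 = 0.005221 mol.
mass Na2CO3 = 0.005221 x 105.99 = 0.5534 g, so %Na2CO3 = 0.5534/0.8815 x 100 = 62.8%.

62.8%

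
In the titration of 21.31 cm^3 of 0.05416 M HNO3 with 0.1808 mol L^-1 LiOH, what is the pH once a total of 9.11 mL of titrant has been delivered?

12.21

n(acid) = 0.05416 x 0.02131 = 0.001154 mol; n(LiOH) added = 0.1808 x 0.009110 = 0.001647 mol.
Base is in excess by 0.001647 - 0.001154 = 0.0004929 mol in a total volume of 0.03042 L.
[OH^-] = 0.0004929/0.03042 = 0.01620 M, so pOH = 1.79 and pH = 14.00 - 1.79 = 12.21.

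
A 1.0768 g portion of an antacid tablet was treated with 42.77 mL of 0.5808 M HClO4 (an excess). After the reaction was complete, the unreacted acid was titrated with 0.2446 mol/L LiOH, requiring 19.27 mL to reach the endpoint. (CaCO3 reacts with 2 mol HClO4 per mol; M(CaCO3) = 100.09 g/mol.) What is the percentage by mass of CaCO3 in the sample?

93.5%

Total n(HClO4) added = 0.5808 x 0.04277 = 0.02484 mol.
n(LiOH) used = 0.2446 x 0.01927 = 0.004713 mol, which equals the excess n(HClO4).
So n(HClO4) consumed by the sample = 0.02484 - 0.004713 = 0.02013 mol.
n(CaCO3) = 0.02013 / 2 = 0.01006 mol.
mass CaCO3 = 0.01006 x 100.09 = 1.007 g, so %CaCO3 = 1.007/1.0768 x 100 = 93.5%.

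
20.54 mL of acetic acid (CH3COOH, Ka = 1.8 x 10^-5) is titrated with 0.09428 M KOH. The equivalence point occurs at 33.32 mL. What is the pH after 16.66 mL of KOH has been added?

16.66 mL is exactly half the equivalence volume (33.32/2), i.e. the half-equivalence point.
There, n(HA) = n(A^-), so pH = pKa = -log(1.8 x 10^-5) = 4.74.

4.74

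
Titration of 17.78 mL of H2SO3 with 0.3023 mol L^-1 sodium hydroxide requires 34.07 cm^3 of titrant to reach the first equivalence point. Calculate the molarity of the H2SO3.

n(NaOH) = 0.3023 x 0.03407 = 0.01030 mol.
At the first equivalence point, 1 mol OH^- react per mol H2SO3, so n(H2SO3) = 0.01030 / 1 = 0.01030 mol.
[H2SO3] = 0.01030 / 0.01778 L = 0.579 M.

0.579 M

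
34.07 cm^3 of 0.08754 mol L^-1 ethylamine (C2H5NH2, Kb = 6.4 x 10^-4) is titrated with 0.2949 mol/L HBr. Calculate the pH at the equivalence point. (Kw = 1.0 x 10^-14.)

5.99

n(C2H5NH2) = 0.08754 x 0.03407 = 0.002982 mol; V(HBr) at equivalence = 0.002982/0.2949 = 0.01011 L.
At equivalence the base is fully converted to C2H5NH3+; total volume = 0.04418 L, so [C2H5NH3+] = 0.002982/0.04418 = 0.06750 M.
Ka(C2H5NH3+) = Kw/Kb = 1.0e-14 / 6.4 x 10^-4 = 1.56e-11.
[H^+] = sqrt(Ka x [C2H5NH3+]) = sqrt(1.56e-11 x 0.06750) = 1.03e-6 M.
pH = -log(1.03e-6) = 5.99.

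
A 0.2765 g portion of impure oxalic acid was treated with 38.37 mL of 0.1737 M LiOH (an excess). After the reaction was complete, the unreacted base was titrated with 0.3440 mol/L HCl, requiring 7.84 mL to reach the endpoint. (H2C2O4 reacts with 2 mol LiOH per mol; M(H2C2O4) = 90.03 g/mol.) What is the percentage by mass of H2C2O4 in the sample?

64.6%

Total n(LiOH) added = 0.1737 x 0.03837 = 0.006665 mol.
n(HCl) used = 0.3440 x 0.007840 = 0.002697 mol, which equals the excess n(LiOH).
So n(LiOH) consumed by the sample = 0.006665 - 0.002697 = 0.003968 mol.
n(H2C2O4) = 0.003968 / 2 = 0.001984 mol.
mass H2C2O4 = 0.001984 x 90.03 = 0.1786 g, so %H2C2O4 = 0.1786/0.2765 x 100 = 64.6%.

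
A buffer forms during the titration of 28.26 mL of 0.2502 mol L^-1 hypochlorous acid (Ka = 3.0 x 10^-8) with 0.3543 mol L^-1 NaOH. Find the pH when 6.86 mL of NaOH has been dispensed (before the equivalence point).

7.24

Initial n(HClO) = 0.2502 x 0.02826 = 0.007071 mol.
n(NaOH) added = 0.3543 x 0.006860 = 0.002430 mol, converting that many moles of HClO to ClO-.
Remaining n(HClO) = 0.004640 mol; n(ClO-) = 0.002430 mol.
By Henderson-Hasselbalch, pH = pKa + log([A^-]/[HA]) = 7.52 + log(0.002430/0.004640) = 7.52 + (-0.28) = 7.24.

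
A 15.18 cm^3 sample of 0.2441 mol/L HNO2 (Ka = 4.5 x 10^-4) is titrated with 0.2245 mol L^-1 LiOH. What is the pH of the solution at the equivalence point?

8.21

n(HNO2) = 0.2441 x 0.01518 = 0.003705 mol; V(LiOH) at equivalence = 0.003705/0.2245 = 0.01651 L.
At equivalence all the acid is converted to NO2-; total volume = 0.01518 + 0.01651 = 0.03169 L, so [NO2-] = 0.003705/0.03169 = 0.1169 M.
Kb = Kw/Ka = 1.0e-14 / 4.5 x 10^-4 = 2.22e-11.
[OH^-] = sqrt(Kb x [NO2-]) = sqrt(2.22e-11 x 0.1169) = 1.61e-6 M.
pOH = 5.79, so pH = 14.00 - 5.79 = 8.21.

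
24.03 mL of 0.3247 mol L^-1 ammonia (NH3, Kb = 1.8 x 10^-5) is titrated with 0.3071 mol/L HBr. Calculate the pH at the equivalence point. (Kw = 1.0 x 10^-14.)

5.03

n(NH3) = 0.3247 x 0.02403 = 0.007803 mol; V(HBr) at equivalence = 0.007803/0.3071 = 0.02541 L.
At equivalence the base is fully converted to NH4+; total volume = 0.04944 L, so [NH4+] = 0.007803/0.04944 = 0.1578 M.
Ka(NH4+) = Kw/Kb = 1.0e-14 / 1.8 x 10^-5 = 5.56e-10.
[H^+] = sqrt(Ka x [NH4+]) = sqrt(5.56e-10 x 0.1578) = 9.36e-6 M.
pH = -log(9.36e-6) = 5.03.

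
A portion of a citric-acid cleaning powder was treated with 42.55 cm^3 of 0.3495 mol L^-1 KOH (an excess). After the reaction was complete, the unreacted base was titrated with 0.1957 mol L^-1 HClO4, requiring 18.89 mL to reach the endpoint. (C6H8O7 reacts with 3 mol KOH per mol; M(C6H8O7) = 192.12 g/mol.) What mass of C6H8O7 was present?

Total n(KOH) added = 0.3495 x 0.04255 = 0.01487 mol.
n(HClO4) used = 0.1957 x 0.01889 = 0.003697 mol, which equals the excess n(KOH).
So n(KOH) consumed by the sample = 0.01487 - 0.003697 = 0.01117 mol.
n(C6H8O7) = 0.01117 / 3 = 0.003725 mol.
mass = 0.003725 mol x 192.12 g/mol = 0.716 g.

0.716 g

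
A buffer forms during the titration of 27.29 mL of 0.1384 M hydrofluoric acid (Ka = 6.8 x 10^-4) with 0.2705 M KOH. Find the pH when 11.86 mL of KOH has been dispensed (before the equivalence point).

3.92

Initial n(HF) = 0.1384 x 0.02729 = 0.003777 mol.
n(KOH) added = 0.2705 x 0.01186 = 0.003208 mol, converting that many moles of HF to F-.
Remaining n(HF) = 0.0005688 mol; n(F-) = 0.003208 mol.
By Henderson-Hasselbalch, pH = pKa + log([A^-]/[HA]) = 3.17 + log(0.003208/0.0005688) = 3.17 + (+0.75) = 3.92.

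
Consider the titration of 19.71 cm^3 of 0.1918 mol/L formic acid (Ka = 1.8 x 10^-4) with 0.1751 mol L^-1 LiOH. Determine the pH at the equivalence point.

8.35

n(HCOOH) = 0.1918 x 0.01971 = 0.003780 mol; V(LiOH) at equivalence = 0.003780/0.1751 = 0.02159 L.
At equivalence all the acid is converted to HCOO-; total volume = 0.01971 + 0.02159 = 0.04130 L, so [HCOO-] = 0.003780/0.04130 = 0.09153 M.
Kb = Kw/Ka = 1.0e-14 / 1.8 x 10^-4 = 5.56e-11.
[OH^-] = sqrt(Kb x [HCOO-]) = sqrt(5.56e-11 x 0.09153) = 2.26e-6 M.
pOH = 5.65, so pH = 14.00 - 5.65 = 8.35.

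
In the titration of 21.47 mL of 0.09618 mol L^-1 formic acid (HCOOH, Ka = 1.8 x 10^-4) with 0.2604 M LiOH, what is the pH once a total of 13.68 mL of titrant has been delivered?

12.63

n(acid) = 0.09618 x 0.02147 = 0.002065 mol; n(LiOH) added = 0.2604 x 0.01368 = 0.003562 mol.
Base is in excess by 0.003562 - 0.002065 = 0.001497 mol in a total volume of 0.03515 L.
[OH^-] = 0.001497/0.03515 = 0.04260 M, so pOH = 1.37 and pH = 14.00 - 1.37 = 12.63.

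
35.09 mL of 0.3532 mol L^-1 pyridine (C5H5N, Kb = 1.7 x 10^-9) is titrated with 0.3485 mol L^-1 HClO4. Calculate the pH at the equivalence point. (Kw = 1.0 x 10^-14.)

n(C5H5N) = 0.3532 x 0.03509 = 0.01239 mol; V(HClO4) at equivalence = 0.01239/0.3485 = 0.03556 L.
At equivalence the base is fully converted to C5H5NH+; total volume = 0.07065 L, so [C5H5NH+] = 0.01239/0.07065 = 0.1754 M.
Ka(C5H5NH+) = Kw/Kb = 1.0e-14 / 1.7 x 10^-9 = 5.88e-6.
[H^+] = sqrt(Ka x [C5H5NH+]) = sqrt(5.88e-6 x 0.1754) = 0.00102 M.
pH = -log(0.00102) = 2.99.

2.99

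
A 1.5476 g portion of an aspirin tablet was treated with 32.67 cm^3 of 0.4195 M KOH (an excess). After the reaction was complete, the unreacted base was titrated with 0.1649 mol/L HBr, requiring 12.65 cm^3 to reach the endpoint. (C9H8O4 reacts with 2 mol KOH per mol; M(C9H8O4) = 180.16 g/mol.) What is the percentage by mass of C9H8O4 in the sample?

67.6%

Total n(KOH) added = 0.4195 x 0.03267 = 0.01371 mol.
n(HBr) used = 0.1649 x 0.01265 = 0.002086 mol, which equals the excess n(KOH).
So n(KOH) consumed by the sample = 0.01371 - 0.002086 = 0.01162 mol.
n(C9H8O4) = 0.01162 / 2 = 0.005810 mol.
mass C9H8O4 = 0.005810 x 180.16 = 1.047 g, so %C9H8O4 = 1.047/1.5476 x 100 = 67.6%.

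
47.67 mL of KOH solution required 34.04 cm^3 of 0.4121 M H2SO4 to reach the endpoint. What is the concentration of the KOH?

0.589 M

n(H2SO4) delivered = 0.4121 x 0.03404 = 0.01403 mol.
The reaction is 2 KOH + 1 H2SO4, so n(KOH) = 0.01403 x 2/1 = 0.02806 mol.
[KOH] = 0.02806 mol / 0.04767 L = 0.589 M.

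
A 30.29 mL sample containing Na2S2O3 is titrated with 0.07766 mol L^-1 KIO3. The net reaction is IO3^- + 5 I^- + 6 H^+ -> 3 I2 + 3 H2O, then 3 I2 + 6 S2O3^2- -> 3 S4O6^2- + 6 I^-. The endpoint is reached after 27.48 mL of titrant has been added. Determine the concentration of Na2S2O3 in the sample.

n(KIO3) = 0.07766 x 0.02748 = 0.002134 mol.
From the balanced equation, 1 mol KIO3 reacts with 6 mol Na2S2O3, so n(Na2S2O3) = 0.002134 x 6/1 = 0.01280 mol.
[Na2S2O3] = 0.01280 / 0.03029 L = 0.423 M.

0.423 M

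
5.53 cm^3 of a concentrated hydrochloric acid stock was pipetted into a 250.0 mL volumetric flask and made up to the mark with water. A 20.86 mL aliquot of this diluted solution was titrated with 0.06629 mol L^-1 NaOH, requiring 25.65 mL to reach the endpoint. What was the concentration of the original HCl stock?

3.68 M

n(NaOH) = 0.06629 x 0.02565 = 0.001700 mol.
n(HCl) in the aliquot = 0.001700 mol.
[diluted HCl] = 0.001700 / 0.02086 = 0.08151 M.
Dilution factor = 250.0/5.530 = 45.21, so [stock] = 0.08151 x 45.21 = 3.68 M.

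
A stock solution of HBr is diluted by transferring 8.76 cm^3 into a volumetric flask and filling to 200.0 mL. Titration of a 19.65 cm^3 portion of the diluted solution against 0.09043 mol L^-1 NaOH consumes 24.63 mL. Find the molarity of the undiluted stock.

n(NaOH) = 0.09043 x 0.02463 = 0.002227 mol.
n(HBr) in the aliquot = 0.002227 mol.
[diluted HBr] = 0.002227 / 0.01965 = 0.1133 M.
Dilution factor = 200.0/8.760 = 22.83, so [stock] = 0.1133 x 22.83 = 2.59 M.

2.59 M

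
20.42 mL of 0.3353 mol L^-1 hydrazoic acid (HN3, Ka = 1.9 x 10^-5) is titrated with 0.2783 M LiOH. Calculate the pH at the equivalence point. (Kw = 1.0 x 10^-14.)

8.95

n(HN3) = 0.3353 x 0.02042 = 0.006847 mol; V(LiOH) at equivalence = 0.006847/0.2783 = 0.02460 L.
At equivalence all the acid is converted to N3-; total volume = 0.02042 + 0.02460 = 0.04502 L, so [N3-] = 0.006847/0.04502 = 0.1521 M.
Kb = Kw/Ka = 1.0e-14 / 1.9 x 10^-5 = 5.26e-10.
[OH^-] = sqrt(Kb x [N3-]) = sqrt(5.26e-10 x 0.1521) = 8.95e-6 M.
pOH = 5.05, so pH = 14.00 - 5.05 = 8.95.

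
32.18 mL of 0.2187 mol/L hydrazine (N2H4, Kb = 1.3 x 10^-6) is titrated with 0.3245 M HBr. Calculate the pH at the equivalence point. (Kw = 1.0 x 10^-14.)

n(N2H4) = 0.2187 x 0.03218 = 0.007038 mol; V(HBr) at equivalence = 0.007038/0.3245 = 0.02169 L.
At equivalence the base is fully converted to N2H5+; total volume = 0.05387 L, so [N2H5+] = 0.007038/0.05387 = 0.1306 M.
Ka(N2H5+) = Kw/Kb = 1.0e-14 / 1.3 x 10^-6 = 7.69e-9.
[H^+] = sqrt(Ka x [N2H5+]) = sqrt(7.69e-9 x 0.1306) = 3.17e-5 M.
pH = -log(3.17e-5) = 4.50.

4.50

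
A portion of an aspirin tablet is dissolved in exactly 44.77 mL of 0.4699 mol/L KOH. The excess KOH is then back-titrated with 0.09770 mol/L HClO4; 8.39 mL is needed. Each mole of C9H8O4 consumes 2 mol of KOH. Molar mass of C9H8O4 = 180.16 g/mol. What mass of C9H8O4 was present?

Total n(KOH) added = 0.4699 x 0.04477 = 0.02104 mol.
n(HClO4) used = 0.09770 x 0.008390 = 0.0008197 mol, which equals the excess n(KOH).
So n(KOH) consumed by the sample = 0.02104 - 0.0008197 = 0.02022 mol.
n(C9H8O4) = 0.02022 / 2 = 0.01011 mol.
mass = 0.01011 mol x 180.16 g/mol = 1.82 g.

1.82 g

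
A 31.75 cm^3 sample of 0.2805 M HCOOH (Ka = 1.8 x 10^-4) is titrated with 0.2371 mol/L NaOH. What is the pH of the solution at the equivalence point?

8.43

n(HCOOH) = 0.2805 x 0.03175 = 0.008906 mol; V(NaOH) at equivalence = 0.008906/0.2371 = 0.03756 L.
At equivalence all the acid is converted to HCOO-; total volume = 0.03175 + 0.03756 = 0.06931 L, so [HCOO-] = 0.008906/0.06931 = 0.1285 M.
Kb = Kw/Ka = 1.0e-14 / 1.8 x 10^-4 = 5.56e-11.
[OH^-] = sqrt(Kb x [HCOO-]) = sqrt(5.56e-11 x 0.1285) = 2.67e-6 M.
pOH = 5.57, so pH = 14.00 - 5.57 = 8.43.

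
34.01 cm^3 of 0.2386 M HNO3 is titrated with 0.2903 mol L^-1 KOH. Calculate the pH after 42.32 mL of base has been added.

12.74

n(acid) = 0.2386 x 0.03401 = 0.008115 mol; n(KOH) added = 0.2903 x 0.04232 = 0.01229 mol.
Base is in excess by 0.01229 - 0.008115 = 0.004171 mol in a total volume of 0.07633 L.
[OH^-] = 0.004171/0.07633 = 0.05464 M, so pOH = 1.26 and pH = 14.00 - 1.26 = 12.74.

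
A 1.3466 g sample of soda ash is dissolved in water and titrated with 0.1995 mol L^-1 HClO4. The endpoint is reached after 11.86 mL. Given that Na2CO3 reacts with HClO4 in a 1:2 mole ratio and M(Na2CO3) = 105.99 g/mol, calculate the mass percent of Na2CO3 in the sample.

n(HClO4) = 0.1995 x 0.01186 = 0.002366 mol.
n(Na2CO3) = 0.002366 / 2 = 0.001183 mol.
mass of Na2CO3 = 0.001183 x 105.99 = 0.1254 g.
% purity = 0.1254 / 1.3466 x 100 = 9.31%.

9.31%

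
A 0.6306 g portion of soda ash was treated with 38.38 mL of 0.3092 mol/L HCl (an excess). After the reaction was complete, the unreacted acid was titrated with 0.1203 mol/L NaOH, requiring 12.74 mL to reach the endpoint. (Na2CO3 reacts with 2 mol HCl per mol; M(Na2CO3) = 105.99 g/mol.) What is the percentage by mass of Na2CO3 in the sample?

Total n(HCl) added = 0.3092 x 0.03838 = 0.01187 mol.
n(NaOH) used = 0.1203 x 0.01274 = 0.001533 mol, which equals the excess n(HCl).
So n(HCl) consumed by the sample = 0.01187 - 0.001533 = 0.01033 mol.
n(Na2CO3) = 0.01033 / 2 = 0.005167 mol.
mass Na2CO3 = 0.005167 x 105.99 = 0.5477 g, so %Na2CO3 = 0.5477/0.6306 x 100 = 86.8%.

86.8%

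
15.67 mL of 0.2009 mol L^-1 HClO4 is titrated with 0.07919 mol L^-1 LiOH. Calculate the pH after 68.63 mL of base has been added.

12.43

n(acid) = 0.2009 x 0.01567 = 0.003148 mol; n(LiOH) added = 0.07919 x 0.06863 = 0.005435 mol.
Base is in excess by 0.005435 - 0.003148 = 0.002287 mol in a total volume of 0.08430 L.
[OH^-] = 0.002287/0.08430 = 0.02713 M, so pOH = 1.57 and pH = 14.00 - 1.57 = 12.43.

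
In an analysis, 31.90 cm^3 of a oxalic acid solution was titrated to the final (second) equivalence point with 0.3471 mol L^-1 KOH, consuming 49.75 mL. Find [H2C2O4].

0.271 M

n(KOH) = 0.3471 x 0.04975 = 0.01727 mol.
At the final (second) equivalence point, 2 mol OH^- react per mol H2C2O4, so n(H2C2O4) = 0.01727 / 2 = 0.008634 mol.
[H2C2O4] = 0.008634 / 0.03190 L = 0.271 M.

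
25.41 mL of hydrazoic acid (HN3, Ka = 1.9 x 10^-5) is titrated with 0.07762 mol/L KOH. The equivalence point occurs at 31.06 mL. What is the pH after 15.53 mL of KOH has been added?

4.72

15.53 mL is exactly half the equivalence volume (31.06/2), i.e. the half-equivalence point.
There, n(HA) = n(A^-), so pH = pKa = -log(1.9 x 10^-5) = 4.72.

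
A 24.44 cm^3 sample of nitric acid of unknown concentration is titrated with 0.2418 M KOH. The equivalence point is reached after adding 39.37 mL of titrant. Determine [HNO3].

0.390 M

n(KOH) delivered = 0.2418 x 0.03937 = 0.009520 mol.
For a 1:1 reaction, n(HNO3) = 0.009520 mol.
[HNO3] = 0.009520 mol / 0.02444 L = 0.390 M.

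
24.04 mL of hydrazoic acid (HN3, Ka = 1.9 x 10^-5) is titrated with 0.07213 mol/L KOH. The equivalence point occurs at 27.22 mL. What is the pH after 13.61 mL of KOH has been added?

4.72

13.61 mL is exactly half the equivalence volume (27.22/2), i.e. the half-equivalence point.
There, n(HA) = n(A^-), so pH = pKa = -log(1.9 x 10^-5) = 4.72.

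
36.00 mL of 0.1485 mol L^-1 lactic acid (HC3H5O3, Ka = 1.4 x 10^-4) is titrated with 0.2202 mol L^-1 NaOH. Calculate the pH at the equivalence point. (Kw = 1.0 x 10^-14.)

n(HC3H5O3) = 0.1485 x 0.03600 = 0.005346 mol; V(NaOH) at equivalence = 0.005346/0.2202 = 0.02428 L.
At equivalence all the acid is converted to C3H5O3-; total volume = 0.03600 + 0.02428 = 0.06028 L, so [C3H5O3-] = 0.005346/0.06028 = 0.08869 M.
Kb = Kw/Ka = 1.0e-14 / 1.4 x 10^-4 = 7.14e-11.
[OH^-] = sqrt(Kb x [C3H5O3-]) = sqrt(7.14e-11 x 0.08869) = 2.52e-6 M.
pOH = 5.60, so pH = 14.00 - 5.60 = 8.40.

8.40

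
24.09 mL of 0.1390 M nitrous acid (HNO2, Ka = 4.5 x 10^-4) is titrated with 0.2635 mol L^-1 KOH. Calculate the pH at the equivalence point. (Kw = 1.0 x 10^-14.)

8.15

n(HNO2) = 0.1390 x 0.02409 = 0.003349 mol; V(KOH) at equivalence = 0.003349/0.2635 = 0.01271 L.
At equivalence all the acid is converted to NO2-; total volume = 0.02409 + 0.01271 = 0.03680 L, so [NO2-] = 0.003349/0.03680 = 0.09100 M.
Kb = Kw/Ka = 1.0e-14 / 4.5 x 10^-4 = 2.22e-11.
[OH^-] = sqrt(Kb x [NO2-]) = sqrt(2.22e-11 x 0.09100) = 1.42e-6 M.
pOH = 5.85, so pH = 14.00 - 5.85 = 8.15.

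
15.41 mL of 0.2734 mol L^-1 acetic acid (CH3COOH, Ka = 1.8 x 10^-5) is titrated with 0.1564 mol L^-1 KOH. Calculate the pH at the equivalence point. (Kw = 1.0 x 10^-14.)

8.87

n(CH3COOH) = 0.2734 x 0.01541 = 0.004213 mol; V(KOH) at equivalence = 0.004213/0.1564 = 0.02694 L.
At equivalence all the acid is converted to CH3COO-; total volume = 0.01541 + 0.02694 = 0.04235 L, so [CH3COO-] = 0.004213/0.04235 = 0.09949 M.
Kb = Kw/Ka = 1.0e-14 / 1.8 x 10^-5 = 5.56e-10.
[OH^-] = sqrt(Kb x [CH3COO-]) = sqrt(5.56e-10 x 0.09949) = 7.43e-6 M.
pOH = 5.13, so pH = 14.00 - 5.13 = 8.87.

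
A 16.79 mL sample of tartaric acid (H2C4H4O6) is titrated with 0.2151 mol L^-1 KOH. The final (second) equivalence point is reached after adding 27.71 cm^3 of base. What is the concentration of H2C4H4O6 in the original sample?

n(KOH) = 0.2151 x 0.02771 = 0.005960 mol.
At the final (second) equivalence point, 2 mol OH^- react per mol H2C4H4O6, so n(H2C4H4O6) = 0.005960 / 2 = 0.002980 mol.
[H2C4H4O6] = 0.002980 / 0.01679 L = 0.177 M.

0.177 M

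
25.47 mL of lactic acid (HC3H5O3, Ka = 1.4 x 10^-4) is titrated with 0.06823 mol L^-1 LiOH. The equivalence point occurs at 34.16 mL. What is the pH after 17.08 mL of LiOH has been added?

17.08 mL is exactly half the equivalence volume (34.16/2), i.e. the half-equivalence point.
There, n(HA) = n(A^-), so pH = pKa = -log(1.4 x 10^-4) = 3.85.

3.85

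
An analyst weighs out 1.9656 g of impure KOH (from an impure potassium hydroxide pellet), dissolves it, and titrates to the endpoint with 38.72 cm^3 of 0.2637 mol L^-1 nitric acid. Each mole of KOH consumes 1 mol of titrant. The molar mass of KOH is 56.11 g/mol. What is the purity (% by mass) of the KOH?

n(HNO3) = 0.2637 x 0.03872 = 0.01021 mol.
n(KOH) = 0.01021 / 1 = 0.01021 mol.
mass of KOH = 0.01021 x 56.11 = 0.5729 g.
% purity = 0.5729 / 1.9656 x 100 = 29.1%.

29.1%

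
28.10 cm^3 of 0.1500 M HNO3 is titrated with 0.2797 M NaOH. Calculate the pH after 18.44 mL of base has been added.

12.31

n(acid) = 0.1500 x 0.02810 = 0.004215 mol; n(NaOH) added = 0.2797 x 0.01844 = 0.005158 mol.
Base is in excess by 0.005158 - 0.004215 = 0.0009427 mol in a total volume of 0.04654 L.
[OH^-] = 0.0009427/0.04654 = 0.02026 M, so pOH = 1.69 and pH = 14.00 - 1.69 = 12.31.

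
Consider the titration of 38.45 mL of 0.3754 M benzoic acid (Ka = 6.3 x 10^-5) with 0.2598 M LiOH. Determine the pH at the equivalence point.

n(C6H5COOH) = 0.3754 x 0.03845 = 0.01443 mol; V(LiOH) at equivalence = 0.01443/0.2598 = 0.05556 L.
At equivalence all the acid is converted to C6H5COO-; total volume = 0.03845 + 0.05556 = 0.09401 L, so [C6H5COO-] = 0.01443/0.09401 = 0.1535 M.
Kb = Kw/Ka = 1.0e-14 / 6.3 x 10^-5 = 1.59e-10.
[OH^-] = sqrt(Kb x [C6H5COO-]) = sqrt(1.59e-10 x 0.1535) = 4.94e-6 M.
pOH = 5.31, so pH = 14.00 - 5.31 = 8.69.

8.69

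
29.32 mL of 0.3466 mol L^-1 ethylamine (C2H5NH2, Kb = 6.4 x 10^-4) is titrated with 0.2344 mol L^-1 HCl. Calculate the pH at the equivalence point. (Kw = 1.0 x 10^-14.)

n(C2H5NH2) = 0.3466 x 0.02932 = 0.01016 mol; V(HCl) at equivalence = 0.01016/0.2344 = 0.04335 L.
At equivalence the base is fully converted to C2H5NH3+; total volume = 0.07267 L, so [C2H5NH3+] = 0.01016/0.07267 = 0.1398 M.
Ka(C2H5NH3+) = Kw/Kb = 1.0e-14 / 6.4 x 10^-4 = 1.56e-11.
[H^+] = sqrt(Ka x [C2H5NH3+]) = sqrt(1.56e-11 x 0.1398) = 1.48e-6 M.
pH = -log(1.48e-6) = 5.83.

5.83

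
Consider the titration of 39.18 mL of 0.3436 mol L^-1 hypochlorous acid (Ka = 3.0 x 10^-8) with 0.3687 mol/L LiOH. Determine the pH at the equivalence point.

n(HClO) = 0.3436 x 0.03918 = 0.01346 mol; V(LiOH) at equivalence = 0.01346/0.3687 = 0.03651 L.
At equivalence all the acid is converted to ClO-; total volume = 0.03918 + 0.03651 = 0.07569 L, so [ClO-] = 0.01346/0.07569 = 0.1779 M.
Kb = Kw/Ka = 1.0e-14 / 3.0 x 10^-8 = 3.33e-7.
[OH^-] = sqrt(Kb x [ClO-]) = sqrt(3.33e-7 x 0.1779) = 0.000243 M.
pOH = 3.61, so pH = 14.00 - 3.61 = 10.39.

10.39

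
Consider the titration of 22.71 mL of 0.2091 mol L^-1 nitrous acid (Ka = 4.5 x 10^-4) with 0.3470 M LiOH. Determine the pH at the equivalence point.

8.23

n(HNO2) = 0.2091 x 0.02271 = 0.004749 mol; V(LiOH) at equivalence = 0.004749/0.3470 = 0.01368 L.
At equivalence all the acid is converted to NO2-; total volume = 0.02271 + 0.01368 = 0.03639 L, so [NO2-] = 0.004749/0.03639 = 0.1305 M.
Kb = Kw/Ka = 1.0e-14 / 4.5 x 10^-4 = 2.22e-11.
[OH^-] = sqrt(Kb x [NO2-]) = sqrt(2.22e-11 x 0.1305) = 1.70e-6 M.
pOH = 5.77, so pH = 14.00 - 5.77 = 8.23.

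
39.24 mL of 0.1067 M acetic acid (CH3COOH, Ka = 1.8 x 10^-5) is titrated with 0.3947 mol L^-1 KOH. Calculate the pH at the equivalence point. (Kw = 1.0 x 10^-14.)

8.83

n(CH3COOH) = 0.1067 x 0.03924 = 0.004187 mol; V(KOH) at equivalence = 0.004187/0.3947 = 0.01061 L.
At equivalence all the acid is converted to CH3COO-; total volume = 0.03924 + 0.01061 = 0.04985 L, so [CH3COO-] = 0.004187/0.04985 = 0.08399 M.
Kb = Kw/Ka = 1.0e-14 / 1.8 x 10^-5 = 5.56e-10.
[OH^-] = sqrt(Kb x [CH3COO-]) = sqrt(5.56e-10 x 0.08399) = 6.83e-6 M.
pOH = 5.17, so pH = 14.00 - 5.17 = 8.83.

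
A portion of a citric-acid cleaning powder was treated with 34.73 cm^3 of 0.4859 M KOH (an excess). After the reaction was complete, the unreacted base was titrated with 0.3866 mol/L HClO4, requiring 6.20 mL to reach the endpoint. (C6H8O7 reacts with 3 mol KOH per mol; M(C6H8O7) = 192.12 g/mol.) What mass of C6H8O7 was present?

0.927 g

Total n(KOH) added = 0.4859 x 0.03473 = 0.01688 mol.
n(HClO4) used = 0.3866 x 0.006200 = 0.002397 mol, which equals the excess n(KOH).
So n(KOH) consumed by the sample = 0.01688 - 0.002397 = 0.01448 mol.
n(C6H8O7) = 0.01448 / 3 = 0.004826 mol.
mass = 0.004826 mol x 192.12 g/mol = 0.927 g.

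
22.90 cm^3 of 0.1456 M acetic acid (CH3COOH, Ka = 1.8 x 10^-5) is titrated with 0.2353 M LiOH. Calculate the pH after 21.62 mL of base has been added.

n(acid) = 0.1456 x 0.02290 = 0.003334 mol; n(LiOH) added = 0.2353 x 0.02162 = 0.005087 mol.
Base is in excess by 0.005087 - 0.003334 = 0.001753 mol in a total volume of 0.04452 L.
[OH^-] = 0.001753/0.04452 = 0.03937 M, so pOH = 1.40 and pH = 14.00 - 1.40 = 12.60.

12.60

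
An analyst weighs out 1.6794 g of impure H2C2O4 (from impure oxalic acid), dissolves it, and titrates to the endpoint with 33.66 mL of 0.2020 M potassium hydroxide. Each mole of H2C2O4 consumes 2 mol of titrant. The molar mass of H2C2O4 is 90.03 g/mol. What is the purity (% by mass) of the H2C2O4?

18.2%

n(KOH) = 0.2020 x 0.03366 = 0.006799 mol.
n(H2C2O4) = 0.006799 / 2 = 0.003400 mol.
mass of H2C2O4 = 0.003400 x 90.03 = 0.3061 g.
% purity = 0.3061 / 1.6794 x 100 = 18.2%.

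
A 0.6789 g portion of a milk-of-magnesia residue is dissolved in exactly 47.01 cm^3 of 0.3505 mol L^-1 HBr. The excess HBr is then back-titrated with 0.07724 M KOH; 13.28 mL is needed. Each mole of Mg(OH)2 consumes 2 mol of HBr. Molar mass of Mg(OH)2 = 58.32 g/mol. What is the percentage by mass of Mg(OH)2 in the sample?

Total n(HBr) added = 0.3505 x 0.04701 = 0.01648 mol.
n(KOH) used = 0.07724 x 0.01328 = 0.001026 mol, which equals the excess n(HBr).
So n(HBr) consumed by the sample = 0.01648 - 0.001026 = 0.01545 mol.
n(Mg(OH)2) = 0.01545 / 2 = 0.007726 mol.
mass Mg(OH)2 = 0.007726 x 58.32 = 0.4506 g, so %Mg(OH)2 = 0.4506/0.6789 x 100 = 66.4%.

66.4%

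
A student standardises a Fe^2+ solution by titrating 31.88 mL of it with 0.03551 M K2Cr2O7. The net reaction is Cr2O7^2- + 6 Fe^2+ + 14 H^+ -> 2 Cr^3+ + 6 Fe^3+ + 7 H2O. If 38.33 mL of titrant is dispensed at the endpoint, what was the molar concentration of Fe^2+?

n(K2Cr2O7) = 0.03551 x 0.03833 = 0.001361 mol.
From the balanced equation, 1 mol K2Cr2O7 reacts with 6 mol Fe^2+, so n(Fe^2+) = 0.001361 x 6/1 = 0.008167 mol.
[Fe^2+] = 0.008167 / 0.03188 L = 0.256 M.

0.256 M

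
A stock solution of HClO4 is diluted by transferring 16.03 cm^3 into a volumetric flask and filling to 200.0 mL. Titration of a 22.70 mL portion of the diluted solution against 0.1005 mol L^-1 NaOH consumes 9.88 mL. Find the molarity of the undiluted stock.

n(NaOH) = 0.1005 x 0.009880 = 0.0009929 mol.
n(HClO4) in the aliquot = 0.0009929 mol.
[diluted HClO4] = 0.0009929 / 0.02270 = 0.04374 M.
Dilution factor = 200.0/16.03 = 12.48, so [stock] = 0.04374 x 12.48 = 0.546 M.

0.546 M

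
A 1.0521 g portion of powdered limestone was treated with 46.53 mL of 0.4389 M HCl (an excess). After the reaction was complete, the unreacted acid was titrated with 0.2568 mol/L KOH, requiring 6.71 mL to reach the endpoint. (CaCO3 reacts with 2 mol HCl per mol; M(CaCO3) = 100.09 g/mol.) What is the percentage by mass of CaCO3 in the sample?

88.9%

Total n(HCl) added = 0.4389 x 0.04653 = 0.02042 mol.
n(KOH) used = 0.2568 x 0.006710 = 0.001723 mol, which equals the excess n(HCl).
So n(HCl) consumed by the sample = 0.02042 - 0.001723 = 0.01870 mol.
n(CaCO3) = 0.01870 / 2 = 0.009349 mol.
mass CaCO3 = 0.009349 x 100.09 = 0.9358 g, so %CaCO3 = 0.9358/1.0521 x 100 = 88.9%.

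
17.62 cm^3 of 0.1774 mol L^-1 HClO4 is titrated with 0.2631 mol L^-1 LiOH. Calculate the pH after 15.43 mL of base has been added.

n(acid) = 0.1774 x 0.01762 = 0.003126 mol; n(LiOH) added = 0.2631 x 0.01543 = 0.004060 mol.
Base is in excess by 0.004060 - 0.003126 = 0.0009338 mol in a total volume of 0.03305 L.
[OH^-] = 0.0009338/0.03305 = 0.02826 M, so pOH = 1.55 and pH = 14.00 - 1.55 = 12.45.

12.45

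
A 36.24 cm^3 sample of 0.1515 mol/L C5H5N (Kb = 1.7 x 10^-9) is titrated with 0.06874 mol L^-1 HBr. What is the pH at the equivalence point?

n(C5H5N) = 0.1515 x 0.03624 = 0.005490 mol; V(HBr) at equivalence = 0.005490/0.06874 = 0.07987 L.
At equivalence the base is fully converted to C5H5NH+; total volume = 0.1161 L, so [C5H5NH+] = 0.005490/0.1161 = 0.04729 M.
Ka(C5H5NH+) = Kw/Kb = 1.0e-14 / 1.7 x 10^-9 = 5.88e-6.
[H^+] = sqrt(Ka x [C5H5NH+]) = sqrt(5.88e-6 x 0.04729) = 0.000527 M.
pH = -log(0.000527) = 3.28.

3.28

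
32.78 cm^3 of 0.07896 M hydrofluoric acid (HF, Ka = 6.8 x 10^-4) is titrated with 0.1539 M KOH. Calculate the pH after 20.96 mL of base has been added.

12.07

n(acid) = 0.07896 x 0.03278 = 0.002588 mol; n(KOH) added = 0.1539 x 0.02096 = 0.003226 mol.
Base is in excess by 0.003226 - 0.002588 = 0.0006374 mol in a total volume of 0.05374 L.
[OH^-] = 0.0006374/0.05374 = 0.01186 M, so pOH = 1.93 and pH = 14.00 - 1.93 = 12.07.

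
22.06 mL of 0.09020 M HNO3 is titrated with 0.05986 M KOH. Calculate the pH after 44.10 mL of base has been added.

11.99

n(acid) = 0.09020 x 0.02206 = 0.001990 mol; n(KOH) added = 0.05986 x 0.04410 = 0.002640 mol.
Base is in excess by 0.002640 - 0.001990 = 0.0006500 mol in a total volume of 0.06616 L.
[OH^-] = 0.0006500/0.06616 = 0.009825 M, so pOH = 2.01 and pH = 14.00 - 2.01 = 11.99.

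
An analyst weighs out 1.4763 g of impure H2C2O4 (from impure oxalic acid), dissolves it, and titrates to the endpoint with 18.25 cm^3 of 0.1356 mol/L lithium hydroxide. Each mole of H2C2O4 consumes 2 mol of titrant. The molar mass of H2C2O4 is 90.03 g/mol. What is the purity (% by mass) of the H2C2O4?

7.55%

n(LiOH) = 0.1356 x 0.01825 = 0.002475 mol.
n(H2C2O4) = 0.002475 / 2 = 0.001237 mol.
mass of H2C2O4 = 0.001237 x 90.03 = 0.1114 g.
% purity = 0.1114 / 1.4763 x 100 = 7.55%.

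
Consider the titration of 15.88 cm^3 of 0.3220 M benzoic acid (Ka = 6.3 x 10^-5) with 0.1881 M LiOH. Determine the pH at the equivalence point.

8.64

n(C6H5COOH) = 0.3220 x 0.01588 = 0.005113 mol; V(LiOH) at equivalence = 0.005113/0.1881 = 0.02718 L.
At equivalence all the acid is converted to C6H5COO-; total volume = 0.01588 + 0.02718 = 0.04306 L, so [C6H5COO-] = 0.005113/0.04306 = 0.1187 M.
Kb = Kw/Ka = 1.0e-14 / 6.3 x 10^-5 = 1.59e-10.
[OH^-] = sqrt(Kb x [C6H5COO-]) = sqrt(1.59e-10 x 0.1187) = 4.34e-6 M.
pOH = 5.36, so pH = 14.00 - 5.36 = 8.64.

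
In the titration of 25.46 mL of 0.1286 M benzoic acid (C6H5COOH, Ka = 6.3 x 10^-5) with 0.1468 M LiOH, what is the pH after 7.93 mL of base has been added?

Initial n(C6H5COOH) = 0.1286 x 0.02546 = 0.003274 mol.
n(LiOH) added = 0.1468 x 0.007930 = 0.001164 mol, converting that many moles of C6H5COOH to C6H5COO-.
Remaining n(C6H5COOH) = 0.002110 mol; n(C6H5COO-) = 0.001164 mol.
By Henderson-Hasselbalch, pH = pKa + log([A^-]/[HA]) = 4.20 + log(0.001164/0.002110) = 4.20 + (-0.26) = 3.94.

3.94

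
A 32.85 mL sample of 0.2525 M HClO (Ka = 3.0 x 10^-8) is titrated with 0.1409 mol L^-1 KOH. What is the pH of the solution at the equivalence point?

n(HClO) = 0.2525 x 0.03285 = 0.008295 mol; V(KOH) at equivalence = 0.008295/0.1409 = 0.05887 L.
At equivalence all the acid is converted to ClO-; total volume = 0.03285 + 0.05887 = 0.09172 L, so [ClO-] = 0.008295/0.09172 = 0.09044 M.
Kb = Kw/Ka = 1.0e-14 / 3.0 x 10^-8 = 3.33e-7.
[OH^-] = sqrt(Kb x [ClO-]) = sqrt(3.33e-7 x 0.09044) = 0.000174 M.
pOH = 3.76, so pH = 14.00 - 3.76 = 10.24.

10.24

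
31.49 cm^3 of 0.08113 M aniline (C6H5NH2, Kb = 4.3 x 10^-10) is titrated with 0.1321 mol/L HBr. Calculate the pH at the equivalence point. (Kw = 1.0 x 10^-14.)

2.97

n(C6H5NH2) = 0.08113 x 0.03149 = 0.002555 mol; V(HBr) at equivalence = 0.002555/0.1321 = 0.01934 L.
At equivalence the base is fully converted to C6H5NH3+; total volume = 0.05083 L, so [C6H5NH3+] = 0.002555/0.05083 = 0.05026 M.
Ka(C6H5NH3+) = Kw/Kb = 1.0e-14 / 4.3 x 10^-10 = 2.33e-5.
[H^+] = sqrt(Ka x [C6H5NH3+]) = sqrt(2.33e-5 x 0.05026) = 0.00108 M.
pH = -log(0.00108) = 2.97.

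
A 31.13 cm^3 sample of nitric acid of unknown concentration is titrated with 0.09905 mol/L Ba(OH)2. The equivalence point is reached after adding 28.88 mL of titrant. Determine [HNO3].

0.184 M

n(Ba(OH)2) delivered = 0.09905 x 0.02888 = 0.002861 mol.
The reaction is 2 HNO3 + 1 Ba(OH)2, so n(HNO3) = 0.002861 x 2/1 = 0.005721 mol.
[HNO3] = 0.005721 mol / 0.03113 L = 0.184 M.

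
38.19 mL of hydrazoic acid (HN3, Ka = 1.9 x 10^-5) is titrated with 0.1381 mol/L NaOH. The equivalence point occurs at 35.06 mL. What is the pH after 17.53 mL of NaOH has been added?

17.53 mL is exactly half the equivalence volume (35.06/2), i.e. the half-equivalence point.
There, n(HA) = n(A^-), so pH = pKa = -log(1.9 x 10^-5) = 4.72.

4.72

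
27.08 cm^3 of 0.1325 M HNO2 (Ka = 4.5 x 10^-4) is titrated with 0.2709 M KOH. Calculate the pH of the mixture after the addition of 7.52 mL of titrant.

3.47

Initial n(HNO2) = 0.1325 x 0.02708 = 0.003588 mol.
n(KOH) added = 0.2709 x 0.007520 = 0.002037 mol, converting that many moles of HNO2 to NO2-.
Remaining n(HNO2) = 0.001551 mol; n(NO2-) = 0.002037 mol.
By Henderson-Hasselbalch, pH = pKa + log([A^-]/[HA]) = 3.35 + log(0.002037/0.001551) = 3.35 + (+0.12) = 3.47.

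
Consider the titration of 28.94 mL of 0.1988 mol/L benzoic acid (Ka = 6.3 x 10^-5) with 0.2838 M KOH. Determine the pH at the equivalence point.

n(C6H5COOH) = 0.1988 x 0.02894 = 0.005753 mol; V(KOH) at equivalence = 0.005753/0.2838 = 0.02027 L.
At equivalence all the acid is converted to C6H5COO-; total volume = 0.02894 + 0.02027 = 0.04921 L, so [C6H5COO-] = 0.005753/0.04921 = 0.1169 M.
Kb = Kw/Ka = 1.0e-14 / 6.3 x 10^-5 = 1.59e-10.
[OH^-] = sqrt(Kb x [C6H5COO-]) = sqrt(1.59e-10 x 0.1169) = 4.31e-6 M.
pOH = 5.37, so pH = 14.00 - 5.37 = 8.63.

8.63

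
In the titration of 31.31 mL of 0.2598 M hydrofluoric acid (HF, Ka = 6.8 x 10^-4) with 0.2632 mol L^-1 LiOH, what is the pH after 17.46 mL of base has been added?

Initial n(HF) = 0.2598 x 0.03131 = 0.008134 mol.
n(LiOH) added = 0.2632 x 0.01746 = 0.004595 mol, converting that many moles of HF to F-.
Remaining n(HF) = 0.003539 mol; n(F-) = 0.004595 mol.
By Henderson-Hasselbalch, pH = pKa + log([A^-]/[HA]) = 3.17 + log(0.004595/0.003539) = 3.17 + (+0.11) = 3.28.

3.28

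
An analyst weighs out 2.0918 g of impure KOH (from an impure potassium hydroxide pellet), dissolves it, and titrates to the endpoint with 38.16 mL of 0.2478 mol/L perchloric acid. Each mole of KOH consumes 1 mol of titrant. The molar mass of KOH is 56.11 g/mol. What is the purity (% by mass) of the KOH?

n(HClO4) = 0.2478 x 0.03816 = 0.009456 mol.
n(KOH) = 0.009456 / 1 = 0.009456 mol.
mass of KOH = 0.009456 x 56.11 = 0.5306 g.
% purity = 0.5306 / 2.0918 x 100 = 25.4%.

25.4%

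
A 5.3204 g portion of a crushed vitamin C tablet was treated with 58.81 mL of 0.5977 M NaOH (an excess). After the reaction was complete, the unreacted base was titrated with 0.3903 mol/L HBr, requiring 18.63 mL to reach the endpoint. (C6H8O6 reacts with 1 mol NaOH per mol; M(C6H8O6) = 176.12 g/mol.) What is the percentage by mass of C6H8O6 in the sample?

Total n(NaOH) added = 0.5977 x 0.05881 = 0.03515 mol.
n(HBr) used = 0.3903 x 0.01863 = 0.007271 mol, which equals the excess n(NaOH).
So n(NaOH) consumed by the sample = 0.03515 - 0.007271 = 0.02788 mol.
n(C6H8O6) = 0.02788 / 1 = 0.02788 mol.
mass C6H8O6 = 0.02788 x 176.12 = 4.910 g, so %C6H8O6 = 4.910/5.3204 x 100 = 92.3%.

92.3%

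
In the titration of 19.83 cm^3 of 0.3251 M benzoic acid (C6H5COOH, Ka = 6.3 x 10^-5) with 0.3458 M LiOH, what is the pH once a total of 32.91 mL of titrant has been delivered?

n(acid) = 0.3251 x 0.01983 = 0.006447 mol; n(LiOH) added = 0.3458 x 0.03291 = 0.01138 mol.
Base is in excess by 0.01138 - 0.006447 = 0.004934 mol in a total volume of 0.05274 L.
[OH^-] = 0.004934/0.05274 = 0.09354 M, so pOH = 1.03 and pH = 14.00 - 1.03 = 12.97.

12.97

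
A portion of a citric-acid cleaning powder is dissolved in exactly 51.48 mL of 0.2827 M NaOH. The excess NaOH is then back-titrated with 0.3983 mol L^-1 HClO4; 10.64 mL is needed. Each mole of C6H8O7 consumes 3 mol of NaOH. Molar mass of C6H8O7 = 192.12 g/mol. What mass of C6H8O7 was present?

Total n(NaOH) added = 0.2827 x 0.05148 = 0.01455 mol.
n(HClO4) used = 0.3983 x 0.01064 = 0.004238 mol, which equals the excess n(NaOH).
So n(NaOH) consumed by the sample = 0.01455 - 0.004238 = 0.01032 mol.
n(C6H8O7) = 0.01032 / 3 = 0.003438 mol.
mass = 0.003438 mol x 192.12 g/mol = 0.661 g.

0.661 g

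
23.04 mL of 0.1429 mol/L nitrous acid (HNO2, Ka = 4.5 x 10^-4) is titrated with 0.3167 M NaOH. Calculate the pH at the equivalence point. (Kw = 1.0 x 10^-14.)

n(HNO2) = 0.1429 x 0.02304 = 0.003292 mol; V(NaOH) at equivalence = 0.003292/0.3167 = 0.01040 L.
At equivalence all the acid is converted to NO2-; total volume = 0.02304 + 0.01040 = 0.03344 L, so [NO2-] = 0.003292/0.03344 = 0.09847 M.
Kb = Kw/Ka = 1.0e-14 / 4.5 x 10^-4 = 2.22e-11.
[OH^-] = sqrt(Kb x [NO2-]) = sqrt(2.22e-11 x 0.09847) = 1.48e-6 M.
pOH = 5.83, so pH = 14.00 - 5.83 = 8.17.

8.17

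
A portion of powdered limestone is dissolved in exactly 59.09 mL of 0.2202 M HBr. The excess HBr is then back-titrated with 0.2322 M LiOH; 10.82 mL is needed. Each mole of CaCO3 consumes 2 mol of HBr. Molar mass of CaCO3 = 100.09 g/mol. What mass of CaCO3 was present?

Total n(HBr) added = 0.2202 x 0.05909 = 0.01301 mol.
n(LiOH) used = 0.2322 x 0.01082 = 0.002512 mol, which equals the excess n(HBr).
So n(HBr) consumed by the sample = 0.01301 - 0.002512 = 0.01050 mol.
n(CaCO3) = 0.01050 / 2 = 0.005250 mol.
mass = 0.005250 mol x 100.09 g/mol = 0.525 g.

0.525 g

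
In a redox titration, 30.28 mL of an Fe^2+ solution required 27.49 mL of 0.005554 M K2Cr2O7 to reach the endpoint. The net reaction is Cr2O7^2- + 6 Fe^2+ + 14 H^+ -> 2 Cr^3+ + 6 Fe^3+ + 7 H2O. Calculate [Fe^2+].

n(K2Cr2O7) = 0.005554 x 0.02749 = 0.0001527 mol.
From the balanced equation, 1 mol K2Cr2O7 reacts with 6 mol Fe^2+, so n(Fe^2+) = 0.0001527 x 6/1 = 0.0009161 mol.
[Fe^2+] = 0.0009161 / 0.03028 L = 0.0303 M.

0.0303 M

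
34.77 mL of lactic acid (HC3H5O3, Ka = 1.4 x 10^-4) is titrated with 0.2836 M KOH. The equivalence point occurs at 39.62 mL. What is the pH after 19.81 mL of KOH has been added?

19.81 mL is exactly half the equivalence volume (39.62/2), i.e. the half-equivalence point.
There, n(HA) = n(A^-), so pH = pKa = -log(1.4 x 10^-4) = 3.85.

3.85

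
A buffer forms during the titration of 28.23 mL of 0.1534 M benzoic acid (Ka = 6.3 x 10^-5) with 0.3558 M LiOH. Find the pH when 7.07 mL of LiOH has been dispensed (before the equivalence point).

Initial n(C6H5COOH) = 0.1534 x 0.02823 = 0.004330 mol.
n(LiOH) added = 0.3558 x 0.007070 = 0.002516 mol, converting that many moles of C6H5COOH to C6H5COO-.
Remaining n(C6H5COOH) = 0.001815 mol; n(C6H5COO-) = 0.002516 mol.
By Henderson-Hasselbalch, pH = pKa + log([A^-]/[HA]) = 4.20 + log(0.002516/0.001815) = 4.20 + (+0.14) = 4.34.

4.34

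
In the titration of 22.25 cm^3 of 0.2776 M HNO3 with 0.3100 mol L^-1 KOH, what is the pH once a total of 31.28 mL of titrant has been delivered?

12.82

n(acid) = 0.2776 x 0.02225 = 0.006177 mol; n(KOH) added = 0.3100 x 0.03128 = 0.009697 mol.
Base is in excess by 0.009697 - 0.006177 = 0.003520 mol in a total volume of 0.05353 L.
[OH^-] = 0.003520/0.05353 = 0.06576 M, so pOH = 1.18 and pH = 14.00 - 1.18 = 12.82.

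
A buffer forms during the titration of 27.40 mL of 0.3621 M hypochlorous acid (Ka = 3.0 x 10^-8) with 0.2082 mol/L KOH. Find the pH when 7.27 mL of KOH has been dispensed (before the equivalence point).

6.78

Initial n(HClO) = 0.3621 x 0.02740 = 0.009922 mol.
n(KOH) added = 0.2082 x 0.007270 = 0.001514 mol, converting that many moles of HClO to ClO-.
Remaining n(HClO) = 0.008408 mol; n(ClO-) = 0.001514 mol.
By Henderson-Hasselbalch, pH = pKa + log([A^-]/[HA]) = 7.52 + log(0.001514/0.008408) = 7.52 + (-0.74) = 6.78.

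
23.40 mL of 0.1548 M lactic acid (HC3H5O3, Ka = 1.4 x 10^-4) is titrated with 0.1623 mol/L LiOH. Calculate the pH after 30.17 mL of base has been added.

12.38

n(acid) = 0.1548 x 0.02340 = 0.003622 mol; n(LiOH) added = 0.1623 x 0.03017 = 0.004897 mol.
Base is in excess by 0.004897 - 0.003622 = 0.001274 mol in a total volume of 0.05357 L.
[OH^-] = 0.001274/0.05357 = 0.02379 M, so pOH = 1.62 and pH = 14.00 - 1.62 = 12.38.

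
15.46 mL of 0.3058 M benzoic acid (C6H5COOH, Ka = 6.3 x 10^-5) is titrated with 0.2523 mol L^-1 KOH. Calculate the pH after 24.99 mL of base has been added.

12.59

n(acid) = 0.3058 x 0.01546 = 0.004728 mol; n(KOH) added = 0.2523 x 0.02499 = 0.006305 mol.
Base is in excess by 0.006305 - 0.004728 = 0.001577 mol in a total volume of 0.04045 L.
[OH^-] = 0.001577/0.04045 = 0.03899 M, so pOH = 1.41 and pH = 14.00 - 1.41 = 12.59.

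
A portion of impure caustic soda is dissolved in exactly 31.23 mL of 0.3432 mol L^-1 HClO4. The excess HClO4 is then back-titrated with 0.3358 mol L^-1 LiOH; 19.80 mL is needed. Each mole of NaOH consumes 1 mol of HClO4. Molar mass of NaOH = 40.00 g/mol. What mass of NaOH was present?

0.163 g

Total n(HClO4) added = 0.3432 x 0.03123 = 0.01072 mol.
n(LiOH) used = 0.3358 x 0.01980 = 0.006649 mol, which equals the excess n(HClO4).
So n(HClO4) consumed by the sample = 0.01072 - 0.006649 = 0.004069 mol.
n(NaOH) = 0.004069 / 1 = 0.004069 mol.
mass = 0.004069 mol x 40.00 g/mol = 0.163 g.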